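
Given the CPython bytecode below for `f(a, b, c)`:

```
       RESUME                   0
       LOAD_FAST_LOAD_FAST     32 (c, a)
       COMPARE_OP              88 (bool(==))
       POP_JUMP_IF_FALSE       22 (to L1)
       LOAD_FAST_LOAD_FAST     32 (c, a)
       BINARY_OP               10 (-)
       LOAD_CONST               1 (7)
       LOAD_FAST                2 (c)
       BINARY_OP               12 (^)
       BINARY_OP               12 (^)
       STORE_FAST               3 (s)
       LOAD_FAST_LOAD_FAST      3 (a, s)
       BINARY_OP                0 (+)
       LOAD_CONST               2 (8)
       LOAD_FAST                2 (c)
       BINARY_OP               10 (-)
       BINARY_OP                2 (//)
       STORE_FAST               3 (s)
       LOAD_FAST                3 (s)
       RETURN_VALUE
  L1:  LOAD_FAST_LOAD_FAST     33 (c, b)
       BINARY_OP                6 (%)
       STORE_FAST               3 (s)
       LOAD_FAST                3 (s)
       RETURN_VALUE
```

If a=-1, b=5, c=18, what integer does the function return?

LOAD_FAST_LOAD_FAST c,a → push 18,-1. Stack: [18, -1]
COMPARE_OP bool(==) → 18 vs -1 = False. Stack: [False]
POP_JUMP_IF_FALSE → pop False; jump. Stack: []
LOAD_FAST_LOAD_FAST c,b → push 18,5. Stack: [18, 5]
BINARY_OP % → 18 % 5 = 3. Stack: [3]
STORE_FAST s → s=3. Stack: []
LOAD_FAST s → push 3. Stack: [3]
RETURN_VALUE → return 3.

3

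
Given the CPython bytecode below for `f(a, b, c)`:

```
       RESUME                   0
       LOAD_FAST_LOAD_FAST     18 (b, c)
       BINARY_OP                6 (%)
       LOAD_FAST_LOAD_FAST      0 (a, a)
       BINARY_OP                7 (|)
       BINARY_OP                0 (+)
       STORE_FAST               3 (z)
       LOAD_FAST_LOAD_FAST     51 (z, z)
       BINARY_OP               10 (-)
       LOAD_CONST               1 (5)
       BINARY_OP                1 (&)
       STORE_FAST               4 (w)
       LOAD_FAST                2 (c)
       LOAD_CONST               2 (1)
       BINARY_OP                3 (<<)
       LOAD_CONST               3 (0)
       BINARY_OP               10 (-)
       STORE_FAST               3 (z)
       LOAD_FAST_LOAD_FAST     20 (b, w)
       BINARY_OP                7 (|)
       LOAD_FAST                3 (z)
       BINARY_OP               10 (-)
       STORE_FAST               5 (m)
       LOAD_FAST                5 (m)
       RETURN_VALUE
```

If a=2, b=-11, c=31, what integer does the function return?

-73

LOAD_FAST_LOAD_FAST b,c → push -11,31. Stack: [-11, 31]
BINARY_OP % → -11 % 31 = 20. Stack: [20]
LOAD_FAST_LOAD_FAST a,a → push 2,2. Stack: [20, 2, 2]
BINARY_OP | → 2 | 2 = 2. Stack: [20, 2]
BINARY_OP + → 20 + 2 = 22. Stack: [22]
STORE_FAST z → z=22. Stack: []
LOAD_FAST_LOAD_FAST z,z → push 22,22. Stack: [22, 22]
BINARY_OP - → 22 - 22 = 0. Stack: [0]
LOAD_CONST → push 5. Stack: [0, 5]
BINARY_OP & → 0 & 5 = 0. Stack: [0]
STORE_FAST w → w=0. Stack: []
LOAD_FAST c → push 31. Stack: [31]
LOAD_CONST → push 1. Stack: [31, 1]
BINARY_OP << → 31 << 1 = 62. Stack: [62]
LOAD_CONST → push 0. Stack: [62, 0]
BINARY_OP - → 62 - 0 = 62. Stack: [62]
STORE_FAST z → z=62. Stack: []
LOAD_FAST_LOAD_FAST b,w → push -11,0. Stack: [-11, 0]
BINARY_OP | → -11 | 0 = -11. Stack: [-11]
LOAD_FAST z → push 62. Stack: [-11, 62]
BINARY_OP - → -11 - 62 = -73. Stack: [-73]
STORE_FAST m → m=-73. Stack: []
LOAD_FAST m → push -73. Stack: [-73]
RETURN_VALUE → return -73.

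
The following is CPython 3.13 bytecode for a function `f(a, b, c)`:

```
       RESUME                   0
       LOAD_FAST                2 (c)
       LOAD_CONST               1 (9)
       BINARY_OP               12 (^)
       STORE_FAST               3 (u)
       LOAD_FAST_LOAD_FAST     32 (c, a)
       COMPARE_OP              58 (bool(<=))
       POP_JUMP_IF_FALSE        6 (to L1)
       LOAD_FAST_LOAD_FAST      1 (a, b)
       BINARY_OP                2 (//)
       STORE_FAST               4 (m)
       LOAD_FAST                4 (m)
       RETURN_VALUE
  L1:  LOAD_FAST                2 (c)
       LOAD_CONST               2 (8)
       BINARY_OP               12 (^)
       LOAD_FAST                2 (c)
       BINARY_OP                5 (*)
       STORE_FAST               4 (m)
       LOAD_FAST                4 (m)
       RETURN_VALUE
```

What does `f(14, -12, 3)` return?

-2

LOAD_FAST c → push 3. Stack: [3]
LOAD_CONST → push 9. Stack: [3, 9]
BINARY_OP ^ → 3 ^ 9 = 10. Stack: [10]
STORE_FAST u → u=10. Stack: []
LOAD_FAST_LOAD_FAST c,a → push 3,14. Stack: [3, 14]
COMPARE_OP bool(<=) → 3 vs 14 = True. Stack: [True]
POP_JUMP_IF_FALSE → pop True; no jump. Stack: []
LOAD_FAST_LOAD_FAST a,b → push 14,-12. Stack: [14, -12]
BINARY_OP // → 14 // -12 = -2. Stack: [-2]
STORE_FAST m → m=-2. Stack: []
LOAD_FAST m → push -2. Stack: [-2]
RETURN_VALUE → return -2.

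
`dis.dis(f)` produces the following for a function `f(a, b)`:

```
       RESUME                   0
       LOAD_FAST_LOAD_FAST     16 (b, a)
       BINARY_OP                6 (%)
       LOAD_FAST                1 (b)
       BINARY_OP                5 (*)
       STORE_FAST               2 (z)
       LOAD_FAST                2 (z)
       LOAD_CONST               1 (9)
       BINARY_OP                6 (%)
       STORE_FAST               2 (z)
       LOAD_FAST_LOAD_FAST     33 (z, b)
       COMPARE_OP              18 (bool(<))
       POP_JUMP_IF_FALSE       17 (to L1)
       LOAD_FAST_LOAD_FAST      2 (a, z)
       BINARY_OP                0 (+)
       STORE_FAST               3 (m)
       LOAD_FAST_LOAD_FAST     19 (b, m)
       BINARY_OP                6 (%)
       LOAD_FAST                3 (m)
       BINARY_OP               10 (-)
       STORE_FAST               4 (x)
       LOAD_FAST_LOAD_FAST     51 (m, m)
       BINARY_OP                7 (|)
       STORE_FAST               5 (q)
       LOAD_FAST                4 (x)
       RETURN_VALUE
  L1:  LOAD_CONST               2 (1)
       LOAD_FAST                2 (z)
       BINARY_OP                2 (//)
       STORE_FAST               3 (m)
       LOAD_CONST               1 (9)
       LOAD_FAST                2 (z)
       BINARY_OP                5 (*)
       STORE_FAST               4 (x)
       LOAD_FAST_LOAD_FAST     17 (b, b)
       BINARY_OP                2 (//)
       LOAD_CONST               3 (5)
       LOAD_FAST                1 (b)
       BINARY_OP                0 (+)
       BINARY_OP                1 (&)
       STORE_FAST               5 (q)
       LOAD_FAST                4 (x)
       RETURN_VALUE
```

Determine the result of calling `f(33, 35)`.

LOAD_FAST_LOAD_FAST b,a → push 35,33. Stack: [35, 33]
BINARY_OP % → 35 % 33 = 2. Stack: [2]
LOAD_FAST b → push 35. Stack: [2, 35]
BINARY_OP * → 2 * 35 = 70. Stack: [70]
STORE_FAST z → z=70. Stack: []
LOAD_FAST z → push 70. Stack: [70]
LOAD_CONST → push 9. Stack: [70, 9]
BINARY_OP % → 70 % 9 = 7. Stack: [7]
STORE_FAST z → z=7. Stack: []
LOAD_FAST_LOAD_FAST z,b → push 7,35. Stack: [7, 35]
COMPARE_OP bool(<) → 7 vs 35 = True. Stack: [True]
POP_JUMP_IF_FALSE → pop True; no jump. Stack: []
LOAD_FAST_LOAD_FAST a,z → push 33,7. Stack: [33, 7]
BINARY_OP + → 33 + 7 = 40. Stack: [40]
STORE_FAST m → m=40. Stack: []
LOAD_FAST_LOAD_FAST b,m → push 35,40. Stack: [35, 40]
BINARY_OP % → 35 % 40 = 35. Stack: [35]
LOAD_FAST m → push 40. Stack: [35, 40]
BINARY_OP - → 35 - 40 = -5. Stack: [-5]
STORE_FAST x → x=-5. Stack: []
LOAD_FAST_LOAD_FAST m,m → push 40,40. Stack: [40, 40]
BINARY_OP | → 40 | 40 = 40. Stack: [40]
STORE_FAST q → q=40. Stack: []
LOAD_FAST x → push -5. Stack: [-5]
RETURN_VALUE → return -5.

-5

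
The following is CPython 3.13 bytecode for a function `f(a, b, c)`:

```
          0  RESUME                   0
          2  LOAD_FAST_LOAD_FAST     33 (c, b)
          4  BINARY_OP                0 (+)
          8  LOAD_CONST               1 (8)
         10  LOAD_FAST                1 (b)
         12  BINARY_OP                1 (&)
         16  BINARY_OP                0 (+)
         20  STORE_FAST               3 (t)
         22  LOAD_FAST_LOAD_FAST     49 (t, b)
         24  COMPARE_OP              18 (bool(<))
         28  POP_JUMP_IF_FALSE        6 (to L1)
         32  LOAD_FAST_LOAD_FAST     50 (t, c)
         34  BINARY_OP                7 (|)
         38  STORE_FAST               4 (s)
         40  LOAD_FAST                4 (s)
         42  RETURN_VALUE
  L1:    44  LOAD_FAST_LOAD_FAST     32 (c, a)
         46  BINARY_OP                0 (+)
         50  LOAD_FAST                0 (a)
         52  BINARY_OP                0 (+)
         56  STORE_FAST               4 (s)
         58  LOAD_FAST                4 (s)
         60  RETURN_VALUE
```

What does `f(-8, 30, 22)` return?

6

LOAD_FAST_LOAD_FAST c,b → push 22,30. Stack: [22, 30]
BINARY_OP + → 22 + 30 = 52. Stack: [52]
LOAD_CONST → push 8. Stack: [52, 8]
LOAD_FAST b → push 30. Stack: [52, 8, 30]
BINARY_OP & → 8 & 30 = 8. Stack: [52, 8]
BINARY_OP + → 52 + 8 = 60. Stack: [60]
STORE_FAST t → t=60. Stack: []
LOAD_FAST_LOAD_FAST t,b → push 60,30. Stack: [60, 30]
COMPARE_OP bool(<) → 60 vs 30 = False. Stack: [False]
POP_JUMP_IF_FALSE → pop False; jump. Stack: []
LOAD_FAST_LOAD_FAST c,a → push 22,-8. Stack: [22, -8]
BINARY_OP + → 22 + -8 = 14. Stack: [14]
LOAD_FAST a → push -8. Stack: [14, -8]
BINARY_OP + → 14 + -8 = 6. Stack: [6]
STORE_FAST s → s=6. Stack: []
LOAD_FAST s → push 6. Stack: [6]
RETURN_VALUE → return 6.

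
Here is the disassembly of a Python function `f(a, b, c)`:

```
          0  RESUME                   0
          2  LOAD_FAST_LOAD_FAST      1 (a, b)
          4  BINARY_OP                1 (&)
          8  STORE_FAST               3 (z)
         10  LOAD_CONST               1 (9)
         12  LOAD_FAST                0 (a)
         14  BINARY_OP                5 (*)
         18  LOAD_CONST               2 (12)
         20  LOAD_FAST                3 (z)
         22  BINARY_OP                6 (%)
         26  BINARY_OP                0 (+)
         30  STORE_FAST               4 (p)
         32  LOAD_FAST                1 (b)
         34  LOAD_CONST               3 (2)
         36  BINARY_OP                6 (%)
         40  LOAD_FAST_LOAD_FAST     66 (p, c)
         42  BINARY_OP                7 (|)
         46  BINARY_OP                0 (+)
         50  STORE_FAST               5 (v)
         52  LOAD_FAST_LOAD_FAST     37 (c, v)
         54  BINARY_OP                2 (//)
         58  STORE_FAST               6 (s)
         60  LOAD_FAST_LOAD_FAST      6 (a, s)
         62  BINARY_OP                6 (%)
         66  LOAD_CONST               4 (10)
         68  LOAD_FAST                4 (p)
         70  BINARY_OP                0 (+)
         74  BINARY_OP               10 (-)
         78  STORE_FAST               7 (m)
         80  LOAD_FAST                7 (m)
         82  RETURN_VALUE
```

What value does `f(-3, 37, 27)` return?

2

LOAD_FAST_LOAD_FAST a,b → push -3,37. Stack: [-3, 37]
BINARY_OP & → -3 & 37 = 37. Stack: [37]
STORE_FAST z → z=37. Stack: []
LOAD_CONST → push 9. Stack: [9]
LOAD_FAST a → push -3. Stack: [9, -3]
BINARY_OP * → 9 * -3 = -27. Stack: [-27]
LOAD_CONST → push 12. Stack: [-27, 12]
LOAD_FAST z → push 37. Stack: [-27, 12, 37]
BINARY_OP % → 12 % 37 = 12. Stack: [-27, 12]
BINARY_OP + → -27 + 12 = -15. Stack: [-15]
STORE_FAST p → p=-15. Stack: []
LOAD_FAST b → push 37. Stack: [37]
LOAD_CONST → push 2. Stack: [37, 2]
BINARY_OP % → 37 % 2 = 1. Stack: [1]
LOAD_FAST_LOAD_FAST p,c → push -15,27. Stack: [1, -15, 27]
BINARY_OP | → -15 | 27 = -5. Stack: [1, -5]
BINARY_OP + → 1 + -5 = -4. Stack: [-4]
STORE_FAST v → v=-4. Stack: []
LOAD_FAST_LOAD_FAST c,v → push 27,-4. Stack: [27, -4]
BINARY_OP // → 27 // -4 = -7. Stack: [-7]
STORE_FAST s → s=-7. Stack: []
LOAD_FAST_LOAD_FAST a,s → push -3,-7. Stack: [-3, -7]
BINARY_OP % → -3 % -7 = -3. Stack: [-3]
LOAD_CONST → push 10. Stack: [-3, 10]
LOAD_FAST p → push -15. Stack: [-3, 10, -15]
BINARY_OP + → 10 + -15 = -5. Stack: [-3, -5]
BINARY_OP - → -3 - -5 = 2. Stack: [2]
STORE_FAST m → m=2. Stack: []
LOAD_FAST m → push 2. Stack: [2]
RETURN_VALUE → return 2.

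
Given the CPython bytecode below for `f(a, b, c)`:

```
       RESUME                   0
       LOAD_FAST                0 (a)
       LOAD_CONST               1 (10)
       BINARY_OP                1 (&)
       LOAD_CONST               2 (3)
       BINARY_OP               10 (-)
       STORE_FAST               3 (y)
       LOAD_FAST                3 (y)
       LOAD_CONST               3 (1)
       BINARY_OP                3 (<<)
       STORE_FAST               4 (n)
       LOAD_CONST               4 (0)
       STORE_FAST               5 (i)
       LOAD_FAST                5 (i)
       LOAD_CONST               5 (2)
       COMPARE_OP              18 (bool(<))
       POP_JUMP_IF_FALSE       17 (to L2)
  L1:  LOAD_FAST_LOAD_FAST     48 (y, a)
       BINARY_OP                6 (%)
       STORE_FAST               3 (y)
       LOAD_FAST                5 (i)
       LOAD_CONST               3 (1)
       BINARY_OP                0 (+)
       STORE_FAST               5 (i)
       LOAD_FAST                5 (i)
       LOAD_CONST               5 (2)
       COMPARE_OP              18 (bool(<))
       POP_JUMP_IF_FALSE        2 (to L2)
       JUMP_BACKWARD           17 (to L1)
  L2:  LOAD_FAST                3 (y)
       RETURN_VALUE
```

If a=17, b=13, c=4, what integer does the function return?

LOAD_FAST a → push 17. Stack: [17]
LOAD_CONST → push 10. Stack: [17, 10]
BINARY_OP & → 17 & 10 = 0. Stack: [0]
LOAD_CONST → push 3. Stack: [0, 3]
BINARY_OP - → 0 - 3 = -3. Stack: [-3]
STORE_FAST y → y=-3. Stack: []
LOAD_FAST y → push -3. Stack: [-3]
LOAD_CONST → push 1. Stack: [-3, 1]
BINARY_OP << → -3 << 1 = -6. Stack: [-6]
STORE_FAST n → n=-6. Stack: []
LOAD_CONST → push 0. Stack: [0]
STORE_FAST i → i=0. Stack: []
LOAD_FAST i → push 0. Stack: [0]
LOAD_CONST → push 2. Stack: [0, 2]
COMPARE_OP bool(<) → 0 vs 2 = True. Stack: [True]
POP_JUMP_IF_FALSE → pop True; no jump. Stack: []
LOAD_FAST_LOAD_FAST y,a → push -3,17. Stack: [-3, 17]
BINARY_OP % → -3 % 17 = 14. Stack: [14]
STORE_FAST y → y=14. Stack: []
LOAD_FAST i → push 0. Stack: [0]
LOAD_CONST → push 1. Stack: [0, 1]
BINARY_OP + → 0 + 1 = 1. Stack: [1]
STORE_FAST i → i=1. Stack: []
LOAD_FAST i → push 1. Stack: [1]
LOAD_CONST → push 2. Stack: [1, 2]
COMPARE_OP bool(<) → 1 vs 2 = True. Stack: [True]
POP_JUMP_IF_FALSE → pop True; no jump. Stack: []
LOAD_FAST_LOAD_FAST y,a → push 14,17. Stack: [14, 17]
BINARY_OP % → 14 % 17 = 14. Stack: [14]
STORE_FAST y → y=14. Stack: []
LOAD_FAST i → push 1. Stack: [1]
LOAD_CONST → push 1. Stack: [1, 1]
BINARY_OP + → 1 + 1 = 2. Stack: [2]
STORE_FAST i → i=2. Stack: []
LOAD_FAST i → push 2. Stack: [2]
LOAD_CONST → push 2. Stack: [2, 2]
COMPARE_OP bool(<) → 2 vs 2 = False. Stack: [False]
POP_JUMP_IF_FALSE → pop False; jump. Stack: []
LOAD_FAST y → push 14. Stack: [14]
RETURN_VALUE → return 14.

14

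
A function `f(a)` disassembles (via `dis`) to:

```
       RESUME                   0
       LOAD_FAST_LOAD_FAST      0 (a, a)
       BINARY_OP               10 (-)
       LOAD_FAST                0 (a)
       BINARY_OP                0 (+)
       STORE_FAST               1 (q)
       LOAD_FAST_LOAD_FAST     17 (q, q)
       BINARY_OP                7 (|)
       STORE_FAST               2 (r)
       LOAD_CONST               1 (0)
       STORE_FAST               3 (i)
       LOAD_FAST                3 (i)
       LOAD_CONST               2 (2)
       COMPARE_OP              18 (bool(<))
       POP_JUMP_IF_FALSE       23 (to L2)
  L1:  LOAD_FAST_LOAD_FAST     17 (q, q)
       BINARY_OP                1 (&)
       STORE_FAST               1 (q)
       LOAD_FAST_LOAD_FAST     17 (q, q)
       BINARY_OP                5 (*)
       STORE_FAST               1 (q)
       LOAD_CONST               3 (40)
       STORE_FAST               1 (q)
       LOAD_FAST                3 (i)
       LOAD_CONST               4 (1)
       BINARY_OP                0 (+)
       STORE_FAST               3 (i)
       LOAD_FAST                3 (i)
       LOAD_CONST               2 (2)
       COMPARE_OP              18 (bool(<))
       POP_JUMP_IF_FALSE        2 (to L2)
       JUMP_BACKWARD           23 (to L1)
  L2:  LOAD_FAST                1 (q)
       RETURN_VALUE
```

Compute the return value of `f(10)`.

40

LOAD_FAST_LOAD_FAST a,a → push 10,10. Stack: [10, 10]
BINARY_OP - → 10 - 10 = 0. Stack: [0]
LOAD_FAST a → push 10. Stack: [0, 10]
BINARY_OP + → 0 + 10 = 10. Stack: [10]
STORE_FAST q → q=10. Stack: []
LOAD_FAST_LOAD_FAST q,q → push 10,10. Stack: [10, 10]
BINARY_OP | → 10 | 10 = 10. Stack: [10]
STORE_FAST r → r=10. Stack: []
LOAD_CONST → push 0. Stack: [0]
STORE_FAST i → i=0. Stack: []
LOAD_FAST i → push 0. Stack: [0]
LOAD_CONST → push 2. Stack: [0, 2]
COMPARE_OP bool(<) → 0 vs 2 = True. Stack: [True]
POP_JUMP_IF_FALSE → pop True; no jump. Stack: []
LOAD_FAST_LOAD_FAST q,q → push 10,10. Stack: [10, 10]
BINARY_OP & → 10 & 10 = 10. Stack: [10]
STORE_FAST q → q=10. Stack: []
LOAD_FAST_LOAD_FAST q,q → push 10,10. Stack: [10, 10]
BINARY_OP * → 10 * 10 = 100. Stack: [100]
STORE_FAST q → q=100. Stack: []
LOAD_CONST → push 40. Stack: [40]
STORE_FAST q → q=40. Stack: []
LOAD_FAST i → push 0. Stack: [0]
LOAD_CONST → push 1. Stack: [0, 1]
BINARY_OP + → 0 + 1 = 1. Stack: [1]
STORE_FAST i → i=1. Stack: []
LOAD_FAST i → push 1. Stack: [1]
LOAD_CONST → push 2. Stack: [1, 2]
COMPARE_OP bool(<) → 1 vs 2 = True. Stack: [True]
POP_JUMP_IF_FALSE → pop True; no jump. Stack: []
LOAD_FAST_LOAD_FAST q,q → push 40,40. Stack: [40, 40]
BINARY_OP & → 40 & 40 = 40. Stack: [40]
STORE_FAST q → q=40. Stack: []
LOAD_FAST_LOAD_FAST q,q → push 40,40. Stack: [40, 40]
BINARY_OP * → 40 * 40 = 1600. Stack: [1600]
STORE_FAST q → q=1600. Stack: []
LOAD_CONST → push 40. Stack: [40]
STORE_FAST q → q=40. Stack: []
LOAD_FAST i → push 1. Stack: [1]
LOAD_CONST → push 1. Stack: [1, 1]
BINARY_OP + → 1 + 1 = 2. Stack: [2]
STORE_FAST i → i=2. Stack: []
LOAD_FAST i → push 2. Stack: [2]
LOAD_CONST → push 2. Stack: [2, 2]
COMPARE_OP bool(<) → 2 vs 2 = False. Stack: [False]
POP_JUMP_IF_FALSE → pop False; jump. Stack: []
LOAD_FAST q → push 40. Stack: [40]
RETURN_VALUE → return 40.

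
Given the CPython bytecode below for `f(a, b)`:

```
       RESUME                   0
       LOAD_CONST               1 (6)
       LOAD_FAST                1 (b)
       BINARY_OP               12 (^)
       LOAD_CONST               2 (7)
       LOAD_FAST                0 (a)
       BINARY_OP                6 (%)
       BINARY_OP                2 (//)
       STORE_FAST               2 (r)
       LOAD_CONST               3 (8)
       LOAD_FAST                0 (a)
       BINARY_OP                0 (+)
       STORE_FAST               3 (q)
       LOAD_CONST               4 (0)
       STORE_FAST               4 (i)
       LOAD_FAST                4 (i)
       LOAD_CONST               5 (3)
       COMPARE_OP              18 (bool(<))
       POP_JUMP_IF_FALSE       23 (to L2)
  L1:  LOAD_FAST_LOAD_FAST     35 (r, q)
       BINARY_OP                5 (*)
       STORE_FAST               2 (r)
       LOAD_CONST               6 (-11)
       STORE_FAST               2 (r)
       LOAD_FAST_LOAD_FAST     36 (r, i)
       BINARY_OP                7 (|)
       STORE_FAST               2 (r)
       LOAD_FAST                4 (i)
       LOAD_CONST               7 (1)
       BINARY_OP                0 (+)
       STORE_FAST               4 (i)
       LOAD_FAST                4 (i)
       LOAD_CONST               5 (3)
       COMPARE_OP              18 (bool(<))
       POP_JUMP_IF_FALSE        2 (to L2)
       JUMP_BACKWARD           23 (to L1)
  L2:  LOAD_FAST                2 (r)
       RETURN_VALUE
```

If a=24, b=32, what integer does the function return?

-9

LOAD_CONST → push 6
LOAD_FAST b → push 32
BINARY_OP ^ → 6 ^ 32 = 38
LOAD_CONST → push 7
LOAD_FAST a → push 24
BINARY_OP % → 7 % 24 = 7
BINARY_OP // → 38 // 7 = 5
STORE_FAST r → r=5
LOAD_CONST → push 8
LOAD_FAST a → push 24
BINARY_OP + → 8 + 24 = 32
STORE_FAST q → q=32
LOAD_CONST → push 0
STORE_FAST i → i=0
LOAD_FAST i → push 0
LOAD_CONST → push 3
COMPARE_OP bool(<) → 0 vs 3 = True
POP_JUMP_IF_FALSE → pop True; no jump
LOAD_FAST_LOAD_FAST r,q → push 5,32
BINARY_OP * → 5 * 32 = 160
STORE_FAST r → r=160
LOAD_CONST → push -11
STORE_FAST r → r=-11
LOAD_FAST_LOAD_FAST r,i → push -11,0
BINARY_OP | → -11 | 0 = -11
STORE_FAST r → r=-11
LOAD_FAST i → push 0
LOAD_CONST → push 1
BINARY_OP + → 0 + 1 = 1
STORE_FAST i → i=1
LOAD_FAST i → push 1
LOAD_CONST → push 3
COMPARE_OP bool(<) → 1 vs 3 = True
POP_JUMP_IF_FALSE → pop True; no jump
LOAD_FAST_LOAD_FAST r,q → push -11,32
BINARY_OP * → -11 * 32 = -352
STORE_FAST r → r=-352
LOAD_CONST → push -11
STORE_FAST r → r=-11
LOAD_FAST_LOAD_FAST r,i → push -11,1
BINARY_OP | → -11 | 1 = -11
STORE_FAST r → r=-11
LOAD_FAST i → push 1
LOAD_CONST → push 1
BINARY_OP + → 1 + 1 = 2
STORE_FAST i → i=2
LOAD_FAST i → push 2
LOAD_CONST → push 3
COMPARE_OP bool(<) → 2 vs 3 = True
POP_JUMP_IF_FALSE → pop True; no jump
LOAD_FAST_LOAD_FAST r,q → push -11,32
BINARY_OP * → -11 * 32 = -352
STORE_FAST r → r=-352
LOAD_CONST → push -11
STORE_FAST r → r=-11
LOAD_FAST_LOAD_FAST r,i → push -11,2
BINARY_OP | → -11 | 2 = -9
STORE_FAST r → r=-9
LOAD_FAST i → push 2
LOAD_CONST → push 1
BINARY_OP + → 2 + 1 = 3
STORE_FAST i → i=3
LOAD_FAST i → push 3
LOAD_CONST → push 3
COMPARE_OP bool(<) → 3 vs 3 = False
POP_JUMP_IF_FALSE → pop False; jump
LOAD_FAST r → push -9
RETURN_VALUE → return -9.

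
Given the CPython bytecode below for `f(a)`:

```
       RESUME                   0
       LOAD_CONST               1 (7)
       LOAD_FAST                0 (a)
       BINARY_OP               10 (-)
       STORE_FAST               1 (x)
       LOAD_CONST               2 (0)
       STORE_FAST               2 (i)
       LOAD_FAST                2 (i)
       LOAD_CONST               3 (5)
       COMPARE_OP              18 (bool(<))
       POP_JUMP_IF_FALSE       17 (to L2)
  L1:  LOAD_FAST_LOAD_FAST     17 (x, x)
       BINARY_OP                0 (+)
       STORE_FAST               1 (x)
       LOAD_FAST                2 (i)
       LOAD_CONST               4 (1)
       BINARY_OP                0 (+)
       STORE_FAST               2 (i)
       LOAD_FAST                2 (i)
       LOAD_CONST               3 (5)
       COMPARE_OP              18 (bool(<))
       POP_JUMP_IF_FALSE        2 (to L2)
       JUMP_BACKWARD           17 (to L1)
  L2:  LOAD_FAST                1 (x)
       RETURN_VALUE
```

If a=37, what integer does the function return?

LOAD_CONST → push 7
LOAD_FAST a → push 37
BINARY_OP - → 7 - 37 = -30
STORE_FAST x → x=-30
LOAD_CONST → push 0
STORE_FAST i → i=0
LOAD_FAST i → push 0
LOAD_CONST → push 5
COMPARE_OP bool(<) → 0 vs 5 = True
POP_JUMP_IF_FALSE → pop True; no jump
LOAD_FAST_LOAD_FAST x,x → push -30,-30
BINARY_OP + → -30 + -30 = -60
STORE_FAST x → x=-60
LOAD_FAST i → push 0
LOAD_CONST → push 1
BINARY_OP + → 0 + 1 = 1
STORE_FAST i → i=1
LOAD_FAST i → push 1
LOAD_CONST → push 5
COMPARE_OP bool(<) → 1 vs 5 = True
POP_JUMP_IF_FALSE → pop True; no jump
LOAD_FAST_LOAD_FAST x,x → push -60,-60
BINARY_OP + → -60 + -60 = -120
STORE_FAST x → x=-120
LOAD_FAST i → push 1
LOAD_CONST → push 1
BINARY_OP + → 1 + 1 = 2
STORE_FAST i → i=2
LOAD_FAST i → push 2
LOAD_CONST → push 5
COMPARE_OP bool(<) → 2 vs 5 = True
POP_JUMP_IF_FALSE → pop True; no jump
LOAD_FAST_LOAD_FAST x,x → push -120,-120
BINARY_OP + → -120 + -120 = -240
STORE_FAST x → x=-240
LOAD_FAST i → push 2
LOAD_CONST → push 1
BINARY_OP + → 2 + 1 = 3
STORE_FAST i → i=3
LOAD_FAST i → push 3
LOAD_CONST → push 5
COMPARE_OP bool(<) → 3 vs 5 = True
POP_JUMP_IF_FALSE → pop True; no jump
LOAD_FAST_LOAD_FAST x,x → push -240,-240
BINARY_OP + → -240 + -240 = -480
STORE_FAST x → x=-480
LOAD_FAST i → push 3
LOAD_CONST → push 1
BINARY_OP + → 3 + 1 = 4
STORE_FAST i → i=4
LOAD_FAST i → push 4
LOAD_CONST → push 5
COMPARE_OP bool(<) → 4 vs 5 = True
POP_JUMP_IF_FALSE → pop True; no jump
LOAD_FAST_LOAD_FAST x,x → push -480,-480
BINARY_OP + → -480 + -480 = -960
STORE_FAST x → x=-960
LOAD_FAST i → push 4
LOAD_CONST → push 1
BINARY_OP + → 4 + 1 = 5
STORE_FAST i → i=5
LOAD_FAST i → push 5
LOAD_CONST → push 5
COMPARE_OP bool(<) → 5 vs 5 = False
POP_JUMP_IF_FALSE → pop False; jump
LOAD_FAST x → push -960
RETURN_VALUE → return -960.

-960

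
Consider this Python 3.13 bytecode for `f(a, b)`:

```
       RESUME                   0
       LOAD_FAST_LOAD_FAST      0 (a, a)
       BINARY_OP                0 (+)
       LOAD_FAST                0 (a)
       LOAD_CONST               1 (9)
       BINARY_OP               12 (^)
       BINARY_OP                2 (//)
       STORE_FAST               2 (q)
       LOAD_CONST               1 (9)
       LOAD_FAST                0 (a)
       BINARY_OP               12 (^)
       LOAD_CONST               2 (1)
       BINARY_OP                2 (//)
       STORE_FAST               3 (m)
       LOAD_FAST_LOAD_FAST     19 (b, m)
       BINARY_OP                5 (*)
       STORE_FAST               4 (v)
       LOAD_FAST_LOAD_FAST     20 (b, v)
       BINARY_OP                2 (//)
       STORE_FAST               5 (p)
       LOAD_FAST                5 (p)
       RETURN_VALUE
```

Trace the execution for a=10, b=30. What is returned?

LOAD_FAST_LOAD_FAST a,a → push 10,10. Stack: [10, 10]
BINARY_OP + → 10 + 10 = 20. Stack: [20]
LOAD_FAST a → push 10. Stack: [20, 10]
LOAD_CONST → push 9. Stack: [20, 10, 9]
BINARY_OP ^ → 10 ^ 9 = 3. Stack: [20, 3]
BINARY_OP // → 20 // 3 = 6. Stack: [6]
STORE_FAST q → q=6. Stack: []
LOAD_CONST → push 9. Stack: [9]
LOAD_FAST a → push 10. Stack: [9, 10]
BINARY_OP ^ → 9 ^ 10 = 3. Stack: [3]
LOAD_CONST → push 1. Stack: [3, 1]
BINARY_OP // → 3 // 1 = 3. Stack: [3]
STORE_FAST m → m=3. Stack: []
LOAD_FAST_LOAD_FAST b,m → push 30,3. Stack: [30, 3]
BINARY_OP * → 30 * 3 = 90. Stack: [90]
STORE_FAST v → v=90. Stack: []
LOAD_FAST_LOAD_FAST b,v → push 30,90. Stack: [30, 90]
BINARY_OP // → 30 // 90 = 0. Stack: [0]
STORE_FAST p → p=0. Stack: []
LOAD_FAST p → push 0. Stack: [0]
RETURN_VALUE → return 0.

0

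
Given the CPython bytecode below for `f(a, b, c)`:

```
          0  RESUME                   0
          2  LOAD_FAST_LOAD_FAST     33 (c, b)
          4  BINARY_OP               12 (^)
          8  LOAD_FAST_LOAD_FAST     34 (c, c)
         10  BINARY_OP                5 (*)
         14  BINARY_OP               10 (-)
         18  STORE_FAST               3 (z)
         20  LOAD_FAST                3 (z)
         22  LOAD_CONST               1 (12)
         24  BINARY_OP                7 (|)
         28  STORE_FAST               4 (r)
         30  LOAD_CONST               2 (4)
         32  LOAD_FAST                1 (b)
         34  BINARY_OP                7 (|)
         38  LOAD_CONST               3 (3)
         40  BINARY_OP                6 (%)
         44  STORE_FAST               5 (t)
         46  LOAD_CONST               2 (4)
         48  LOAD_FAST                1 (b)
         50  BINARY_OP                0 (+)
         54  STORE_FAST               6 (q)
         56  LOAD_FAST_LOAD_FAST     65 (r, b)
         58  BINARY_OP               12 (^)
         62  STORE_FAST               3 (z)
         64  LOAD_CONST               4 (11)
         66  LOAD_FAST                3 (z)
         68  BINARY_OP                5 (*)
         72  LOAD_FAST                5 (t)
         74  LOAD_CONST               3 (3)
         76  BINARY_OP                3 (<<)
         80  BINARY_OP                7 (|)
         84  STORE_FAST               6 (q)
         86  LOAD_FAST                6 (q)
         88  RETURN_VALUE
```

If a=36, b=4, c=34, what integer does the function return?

-12210

LOAD_FAST_LOAD_FAST c,b → push 34,4. Stack: [34, 4]
BINARY_OP ^ → 34 ^ 4 = 38. Stack: [38]
LOAD_FAST_LOAD_FAST c,c → push 34,34. Stack: [38, 34, 34]
BINARY_OP * → 34 * 34 = 1156. Stack: [38, 1156]
BINARY_OP - → 38 - 1156 = -1118. Stack: [-1118]
STORE_FAST z → z=-1118. Stack: []
LOAD_FAST z → push -1118. Stack: [-1118]
LOAD_CONST → push 12. Stack: [-1118, 12]
BINARY_OP | → -1118 | 12 = -1106. Stack: [-1106]
STORE_FAST r → r=-1106. Stack: []
LOAD_CONST → push 4. Stack: [4]
LOAD_FAST b → push 4. Stack: [4, 4]
BINARY_OP | → 4 | 4 = 4. Stack: [4]
LOAD_CONST → push 3. Stack: [4, 3]
BINARY_OP % → 4 % 3 = 1. Stack: [1]
STORE_FAST t → t=1. Stack: []
LOAD_CONST → push 4. Stack: [4]
LOAD_FAST b → push 4. Stack: [4, 4]
BINARY_OP + → 4 + 4 = 8. Stack: [8]
STORE_FAST q → q=8. Stack: []
LOAD_FAST_LOAD_FAST r,b → push -1106,4. Stack: [-1106, 4]
BINARY_OP ^ → -1106 ^ 4 = -1110. Stack: [-1110]
STORE_FAST z → z=-1110. Stack: []
LOAD_CONST → push 11. Stack: [11]
LOAD_FAST z → push -1110. Stack: [11, -1110]
BINARY_OP * → 11 * -1110 = -12210. Stack: [-12210]
LOAD_FAST t → push 1. Stack: [-12210, 1]
LOAD_CONST → push 3. Stack: [-12210, 1, 3]
BINARY_OP << → 1 << 3 = 8. Stack: [-12210, 8]
BINARY_OP | → -12210 | 8 = -12210. Stack: [-12210]
STORE_FAST q → q=-12210. Stack: []
LOAD_FAST q → push -12210. Stack: [-12210]
RETURN_VALUE → return -12210.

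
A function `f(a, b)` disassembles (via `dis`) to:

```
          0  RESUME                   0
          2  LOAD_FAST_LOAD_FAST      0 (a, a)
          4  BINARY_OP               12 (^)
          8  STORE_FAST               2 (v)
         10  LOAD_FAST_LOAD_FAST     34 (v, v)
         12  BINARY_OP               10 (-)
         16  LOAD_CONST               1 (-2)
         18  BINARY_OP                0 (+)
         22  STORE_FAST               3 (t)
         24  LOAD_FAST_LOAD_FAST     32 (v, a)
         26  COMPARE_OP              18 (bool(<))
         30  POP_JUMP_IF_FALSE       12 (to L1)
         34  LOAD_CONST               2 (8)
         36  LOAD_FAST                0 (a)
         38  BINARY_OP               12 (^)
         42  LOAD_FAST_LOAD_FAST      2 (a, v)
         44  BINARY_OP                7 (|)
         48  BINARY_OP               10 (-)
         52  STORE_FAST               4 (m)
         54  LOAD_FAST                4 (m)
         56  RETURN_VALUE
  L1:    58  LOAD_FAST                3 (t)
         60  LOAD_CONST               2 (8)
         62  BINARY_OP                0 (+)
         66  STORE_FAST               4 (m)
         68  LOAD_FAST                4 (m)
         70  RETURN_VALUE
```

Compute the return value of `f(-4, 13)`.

6

LOAD_FAST_LOAD_FAST a,a → push -4,-4. Stack: [-4, -4]
BINARY_OP ^ → -4 ^ -4 = 0. Stack: [0]
STORE_FAST v → v=0. Stack: []
LOAD_FAST_LOAD_FAST v,v → push 0,0. Stack: [0, 0]
BINARY_OP - → 0 - 0 = 0. Stack: [0]
LOAD_CONST → push -2. Stack: [0, -2]
BINARY_OP + → 0 + -2 = -2. Stack: [-2]
STORE_FAST t → t=-2. Stack: []
LOAD_FAST_LOAD_FAST v,a → push 0,-4. Stack: [0, -4]
COMPARE_OP bool(<) → 0 vs -4 = False. Stack: [False]
POP_JUMP_IF_FALSE → pop False; jump. Stack: []
LOAD_FAST t → push -2. Stack: [-2]
LOAD_CONST → push 8. Stack: [-2, 8]
BINARY_OP + → -2 + 8 = 6. Stack: [6]
STORE_FAST m → m=6. Stack: []
LOAD_FAST m → push 6. Stack: [6]
RETURN_VALUE → return 6.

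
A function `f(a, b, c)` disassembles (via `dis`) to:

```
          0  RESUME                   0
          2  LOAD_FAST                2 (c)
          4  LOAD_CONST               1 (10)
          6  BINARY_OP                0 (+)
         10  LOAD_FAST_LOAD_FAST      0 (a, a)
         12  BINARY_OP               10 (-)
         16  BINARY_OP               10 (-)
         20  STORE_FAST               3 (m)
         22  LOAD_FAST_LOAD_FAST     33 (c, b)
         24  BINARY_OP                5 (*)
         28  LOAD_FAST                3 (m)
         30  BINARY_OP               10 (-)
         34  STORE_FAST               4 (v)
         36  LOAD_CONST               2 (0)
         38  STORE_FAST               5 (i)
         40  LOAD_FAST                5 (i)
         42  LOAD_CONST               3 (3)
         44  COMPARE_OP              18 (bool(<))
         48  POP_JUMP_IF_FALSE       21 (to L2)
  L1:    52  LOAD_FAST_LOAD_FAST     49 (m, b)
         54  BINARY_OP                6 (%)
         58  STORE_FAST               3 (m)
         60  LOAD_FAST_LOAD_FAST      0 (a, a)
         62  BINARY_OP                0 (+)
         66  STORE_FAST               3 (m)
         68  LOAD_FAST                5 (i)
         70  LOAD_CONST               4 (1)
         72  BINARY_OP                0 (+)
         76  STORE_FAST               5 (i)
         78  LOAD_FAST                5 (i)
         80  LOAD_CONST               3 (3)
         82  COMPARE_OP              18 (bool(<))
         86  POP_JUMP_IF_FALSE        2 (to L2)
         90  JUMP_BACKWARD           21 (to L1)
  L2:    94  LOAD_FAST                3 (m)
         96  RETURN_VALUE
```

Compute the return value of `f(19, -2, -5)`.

LOAD_FAST c → push -5. Stack: [-5]
LOAD_CONST → push 10. Stack: [-5, 10]
BINARY_OP + → -5 + 10 = 5. Stack: [5]
LOAD_FAST_LOAD_FAST a,a → push 19,19. Stack: [5, 19, 19]
BINARY_OP - → 19 - 19 = 0. Stack: [5, 0]
BINARY_OP - → 5 - 0 = 5. Stack: [5]
STORE_FAST m → m=5. Stack: []
LOAD_FAST_LOAD_FAST c,b → push -5,-2. Stack: [-5, -2]
BINARY_OP * → -5 * -2 = 10. Stack: [10]
LOAD_FAST m → push 5. Stack: [10, 5]
BINARY_OP - → 10 - 5 = 5. Stack: [5]
STORE_FAST v → v=5. Stack: []
LOAD_CONST → push 0. Stack: [0]
STORE_FAST i → i=0. Stack: []
LOAD_FAST i → push 0. Stack: [0]
LOAD_CONST → push 3. Stack: [0, 3]
COMPARE_OP bool(<) → 0 vs 3 = True. Stack: [True]
POP_JUMP_IF_FALSE → pop True; no jump. Stack: []
LOAD_FAST_LOAD_FAST m,b → push 5,-2. Stack: [5, -2]
BINARY_OP % → 5 % -2 = -1. Stack: [-1]
STORE_FAST m → m=-1. Stack: []
LOAD_FAST_LOAD_FAST a,a → push 19,19. Stack: [19, 19]
BINARY_OP + → 19 + 19 = 38. Stack: [38]
STORE_FAST m → m=38. Stack: []
LOAD_FAST i → push 0. Stack: [0]
LOAD_CONST → push 1. Stack: [0, 1]
BINARY_OP + → 0 + 1 = 1. Stack: [1]
STORE_FAST i → i=1. Stack: []
LOAD_FAST i → push 1. Stack: [1]
LOAD_CONST → push 3. Stack: [1, 3]
COMPARE_OP bool(<) → 1 vs 3 = True. Stack: [True]
POP_JUMP_IF_FALSE → pop True; no jump. Stack: []
LOAD_FAST_LOAD_FAST m,b → push 38,-2. Stack: [38, -2]
BINARY_OP % → 38 % -2 = 0. Stack: [0]
STORE_FAST m → m=0. Stack: []
LOAD_FAST_LOAD_FAST a,a → push 19,19. Stack: [19, 19]
BINARY_OP + → 19 + 19 = 38. Stack: [38]
STORE_FAST m → m=38. Stack: []
LOAD_FAST i → push 1. Stack: [1]
LOAD_CONST → push 1. Stack: [1, 1]
BINARY_OP + → 1 + 1 = 2. Stack: [2]
STORE_FAST i → i=2. Stack: []
LOAD_FAST i → push 2. Stack: [2]
LOAD_CONST → push 3. Stack: [2, 3]
COMPARE_OP bool(<) → 2 vs 3 = True. Stack: [True]
POP_JUMP_IF_FALSE → pop True; no jump. Stack: []
LOAD_FAST_LOAD_FAST m,b → push 38,-2. Stack: [38, -2]
BINARY_OP % → 38 % -2 = 0. Stack: [0]
STORE_FAST m → m=0. Stack: []
LOAD_FAST_LOAD_FAST a,a → push 19,19. Stack: [19, 19]
BINARY_OP + → 19 + 19 = 38. Stack: [38]
STORE_FAST m → m=38. Stack: []
LOAD_FAST i → push 2. Stack: [2]
LOAD_CONST → push 1. Stack: [2, 1]
BINARY_OP + → 2 + 1 = 3. Stack: [3]
STORE_FAST i → i=3. Stack: []
LOAD_FAST i → push 3. Stack: [3]
LOAD_CONST → push 3. Stack: [3, 3]
COMPARE_OP bool(<) → 3 vs 3 = False. Stack: [False]
POP_JUMP_IF_FALSE → pop False; jump. Stack: []
LOAD_FAST m → push 38. Stack: [38]
RETURN_VALUE → return 38.

38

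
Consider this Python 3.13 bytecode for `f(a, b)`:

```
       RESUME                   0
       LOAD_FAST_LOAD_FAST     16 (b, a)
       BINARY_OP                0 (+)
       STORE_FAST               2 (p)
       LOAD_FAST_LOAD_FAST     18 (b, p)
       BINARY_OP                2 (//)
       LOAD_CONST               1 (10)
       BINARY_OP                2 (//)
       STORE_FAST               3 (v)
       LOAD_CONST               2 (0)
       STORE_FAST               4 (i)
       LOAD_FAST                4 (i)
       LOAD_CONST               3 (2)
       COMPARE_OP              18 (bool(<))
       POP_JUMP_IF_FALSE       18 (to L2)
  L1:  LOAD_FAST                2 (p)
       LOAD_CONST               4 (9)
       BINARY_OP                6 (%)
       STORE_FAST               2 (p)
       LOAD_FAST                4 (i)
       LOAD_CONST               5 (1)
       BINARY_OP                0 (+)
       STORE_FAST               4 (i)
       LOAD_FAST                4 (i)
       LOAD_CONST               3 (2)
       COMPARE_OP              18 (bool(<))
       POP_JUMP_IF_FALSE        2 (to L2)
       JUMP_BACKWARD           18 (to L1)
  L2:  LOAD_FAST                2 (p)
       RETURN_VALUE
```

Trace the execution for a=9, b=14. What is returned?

5

LOAD_FAST_LOAD_FAST b,a → push 14,9. Stack: [14, 9]
BINARY_OP + → 14 + 9 = 23. Stack: [23]
STORE_FAST p → p=23. Stack: []
LOAD_FAST_LOAD_FAST b,p → push 14,23. Stack: [14, 23]
BINARY_OP // → 14 // 23 = 0. Stack: [0]
LOAD_CONST → push 10. Stack: [0, 10]
BINARY_OP // → 0 // 10 = 0. Stack: [0]
STORE_FAST v → v=0. Stack: []
LOAD_CONST → push 0. Stack: [0]
STORE_FAST i → i=0. Stack: []
LOAD_FAST i → push 0. Stack: [0]
LOAD_CONST → push 2. Stack: [0, 2]
COMPARE_OP bool(<) → 0 vs 2 = True. Stack: [True]
POP_JUMP_IF_FALSE → pop True; no jump. Stack: []
LOAD_FAST p → push 23. Stack: [23]
LOAD_CONST → push 9. Stack: [23, 9]
BINARY_OP % → 23 % 9 = 5. Stack: [5]
STORE_FAST p → p=5. Stack: []
LOAD_FAST i → push 0. Stack: [0]
LOAD_CONST → push 1. Stack: [0, 1]
BINARY_OP + → 0 + 1 = 1. Stack: [1]
STORE_FAST i → i=1. Stack: []
LOAD_FAST i → push 1. Stack: [1]
LOAD_CONST → push 2. Stack: [1, 2]
COMPARE_OP bool(<) → 1 vs 2 = True. Stack: [True]
POP_JUMP_IF_FALSE → pop True; no jump. Stack: []
LOAD_FAST p → push 5. Stack: [5]
LOAD_CONST → push 9. Stack: [5, 9]
BINARY_OP % → 5 % 9 = 5. Stack: [5]
STORE_FAST p → p=5. Stack: []
LOAD_FAST i → push 1. Stack: [1]
LOAD_CONST → push 1. Stack: [1, 1]
BINARY_OP + → 1 + 1 = 2. Stack: [2]
STORE_FAST i → i=2. Stack: []
LOAD_FAST i → push 2. Stack: [2]
LOAD_CONST → push 2. Stack: [2, 2]
COMPARE_OP bool(<) → 2 vs 2 = False. Stack: [False]
POP_JUMP_IF_FALSE → pop False; jump. Stack: []
LOAD_FAST p → push 5. Stack: [5]
RETURN_VALUE → return 5.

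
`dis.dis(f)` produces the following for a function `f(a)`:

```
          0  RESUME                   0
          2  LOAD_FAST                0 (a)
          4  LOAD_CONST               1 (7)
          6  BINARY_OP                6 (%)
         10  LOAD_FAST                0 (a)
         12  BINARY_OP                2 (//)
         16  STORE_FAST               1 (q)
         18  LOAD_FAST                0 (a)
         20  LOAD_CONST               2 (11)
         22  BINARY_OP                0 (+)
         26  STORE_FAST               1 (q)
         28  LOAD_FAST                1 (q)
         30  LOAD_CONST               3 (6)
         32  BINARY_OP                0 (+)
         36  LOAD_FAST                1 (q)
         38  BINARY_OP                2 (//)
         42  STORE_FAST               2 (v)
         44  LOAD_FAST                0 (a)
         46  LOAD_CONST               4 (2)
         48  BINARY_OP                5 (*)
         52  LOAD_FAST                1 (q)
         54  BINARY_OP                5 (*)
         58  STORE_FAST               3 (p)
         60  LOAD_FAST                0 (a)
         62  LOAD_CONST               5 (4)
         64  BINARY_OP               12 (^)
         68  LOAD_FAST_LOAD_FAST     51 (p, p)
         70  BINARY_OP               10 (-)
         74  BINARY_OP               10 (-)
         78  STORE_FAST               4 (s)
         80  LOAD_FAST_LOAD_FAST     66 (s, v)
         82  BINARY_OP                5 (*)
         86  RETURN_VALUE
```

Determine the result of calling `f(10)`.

14

LOAD_FAST a → push 10. Stack: [10]
LOAD_CONST → push 7. Stack: [10, 7]
BINARY_OP % → 10 % 7 = 3. Stack: [3]
LOAD_FAST a → push 10. Stack: [3, 10]
BINARY_OP // → 3 // 10 = 0. Stack: [0]
STORE_FAST q → q=0. Stack: []
LOAD_FAST a → push 10. Stack: [10]
LOAD_CONST → push 11. Stack: [10, 11]
BINARY_OP + → 10 + 11 = 21. Stack: [21]
STORE_FAST q → q=21. Stack: []
LOAD_FAST q → push 21. Stack: [21]
LOAD_CONST → push 6. Stack: [21, 6]
BINARY_OP + → 21 + 6 = 27. Stack: [27]
LOAD_FAST q → push 21. Stack: [27, 21]
BINARY_OP // → 27 // 21 = 1. Stack: [1]
STORE_FAST v → v=1. Stack: []
LOAD_FAST a → push 10. Stack: [10]
LOAD_CONST → push 2. Stack: [10, 2]
BINARY_OP * → 10 * 2 = 20. Stack: [20]
LOAD_FAST q → push 21. Stack: [20, 21]
BINARY_OP * → 20 * 21 = 420. Stack: [420]
STORE_FAST p → p=420. Stack: []
LOAD_FAST a → push 10. Stack: [10]
LOAD_CONST → push 4. Stack: [10, 4]
BINARY_OP ^ → 10 ^ 4 = 14. Stack: [14]
LOAD_FAST_LOAD_FAST p,p → push 420,420. Stack: [14, 420, 420]
BINARY_OP - → 420 - 420 = 0. Stack: [14, 0]
BINARY_OP - → 14 - 0 = 14. Stack: [14]
STORE_FAST s → s=14. Stack: []
LOAD_FAST_LOAD_FAST s,v → push 14,1. Stack: [14, 1]
BINARY_OP * → 14 * 1 = 14. Stack: [14]
RETURN_VALUE → return 14.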